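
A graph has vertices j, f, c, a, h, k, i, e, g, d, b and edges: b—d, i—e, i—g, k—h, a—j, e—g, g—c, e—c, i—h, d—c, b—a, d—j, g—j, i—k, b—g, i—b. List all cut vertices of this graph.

Removing i increases the component count from 2 to 3, so i is a cut vertex.
By contrast removing g leaves 2 components; it is not a cut vertex. No other vertex is a cut vertex either.

i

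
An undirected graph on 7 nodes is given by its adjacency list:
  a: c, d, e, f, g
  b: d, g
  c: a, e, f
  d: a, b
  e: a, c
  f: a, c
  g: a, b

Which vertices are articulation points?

a

Removing a increases the component count from 1 to 2, so a is a cut vertex.
By contrast removing e leaves 1 component; it is not a cut vertex. No other vertex is a cut vertex either.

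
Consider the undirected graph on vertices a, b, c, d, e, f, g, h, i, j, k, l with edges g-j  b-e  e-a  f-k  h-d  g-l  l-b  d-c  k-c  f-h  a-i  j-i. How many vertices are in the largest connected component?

7

Starting from c we can reach c, d, f, h, k. That is one component of size 5.
Starting from a we can reach a, b, e, g, i, j, l. That is one component of size 7.
The largest has 7 vertices.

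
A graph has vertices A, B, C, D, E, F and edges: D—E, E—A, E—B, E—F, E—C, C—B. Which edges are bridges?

The edges on the cycle E-C-B-E are not bridges since each lies on that cycle.
But removing D—E disconnects D from E; removing A—E disconnects A from E; removing F—E disconnects F from E — these are bridges.

A-E, D-E, E-F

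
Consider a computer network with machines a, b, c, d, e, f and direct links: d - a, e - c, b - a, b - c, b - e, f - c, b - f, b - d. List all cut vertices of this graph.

Removing b increases the component count from 1 to 2, so b is a cut vertex.
By contrast removing a leaves 1 component; it is not a cut vertex. No other vertex is a cut vertex either.

b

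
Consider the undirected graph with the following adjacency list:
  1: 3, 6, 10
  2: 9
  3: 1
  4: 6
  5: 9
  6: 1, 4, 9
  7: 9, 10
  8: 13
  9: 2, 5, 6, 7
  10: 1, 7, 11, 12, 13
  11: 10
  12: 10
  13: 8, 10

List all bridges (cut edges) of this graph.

1-3, 10-11, 10-12, 10-13, 13-8, 2-9, 4-6, 5-9

The edges on the cycle 7-9-6-1-10-7 are not bridges since each lies on that cycle.
But removing 6-4 disconnects 6 from 4; removing 9-5 disconnects 9 from 5; removing 8-13 disconnects 8 from 13; removing 3-1 disconnects 3 from 1 — these are bridges.
In total 8 edges are bridges.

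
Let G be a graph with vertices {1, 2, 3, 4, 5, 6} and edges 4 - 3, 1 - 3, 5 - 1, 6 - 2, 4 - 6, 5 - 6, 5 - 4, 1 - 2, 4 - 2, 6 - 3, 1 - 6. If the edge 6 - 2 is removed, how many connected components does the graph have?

1

6 and 2 are still connected via 6-4-2, so the component count stays at 1.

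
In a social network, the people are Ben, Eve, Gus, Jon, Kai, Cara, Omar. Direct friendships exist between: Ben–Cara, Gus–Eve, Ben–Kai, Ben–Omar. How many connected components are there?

3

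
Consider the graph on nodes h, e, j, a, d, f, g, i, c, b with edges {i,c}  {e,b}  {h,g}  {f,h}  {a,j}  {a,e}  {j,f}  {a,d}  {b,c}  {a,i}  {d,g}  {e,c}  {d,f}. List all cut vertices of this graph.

Removing a increases the component count from 1 to 2, so a is a cut vertex.
By contrast removing i leaves 1 component; it is not a cut vertex. No other vertex is a cut vertex either.

a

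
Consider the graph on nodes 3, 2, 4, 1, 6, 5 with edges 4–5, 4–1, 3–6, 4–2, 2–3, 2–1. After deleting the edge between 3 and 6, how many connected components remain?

Before removal there is 1 component.
3–6 is a bridge — removing it separates 3's side from 6's side.
After removal: 2 components.

2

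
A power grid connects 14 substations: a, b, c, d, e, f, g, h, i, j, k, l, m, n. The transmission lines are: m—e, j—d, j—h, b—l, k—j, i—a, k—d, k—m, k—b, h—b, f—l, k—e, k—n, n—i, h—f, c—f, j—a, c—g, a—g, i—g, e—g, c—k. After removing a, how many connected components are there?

1

With a gone, the remaining components are: {b, c, d, e, f, g, h, i, j, k, l, m, n}.
That is 1 component.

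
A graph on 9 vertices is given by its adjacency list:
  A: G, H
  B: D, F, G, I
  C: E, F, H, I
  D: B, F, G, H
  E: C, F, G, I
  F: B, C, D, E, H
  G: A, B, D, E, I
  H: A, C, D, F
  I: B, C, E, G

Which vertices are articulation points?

none

Removing I, for instance, still leaves 1 component. No single vertex removal increases the component count — the graph has no articulation points.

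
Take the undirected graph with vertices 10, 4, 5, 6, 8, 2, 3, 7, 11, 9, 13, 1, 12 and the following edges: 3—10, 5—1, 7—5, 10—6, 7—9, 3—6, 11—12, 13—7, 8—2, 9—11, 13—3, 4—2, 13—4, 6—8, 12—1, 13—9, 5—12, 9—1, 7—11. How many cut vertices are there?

1

Removing 13 increases the component count from 1 to 2, so 13 is a cut vertex.
By contrast removing 6 leaves 1 component; it is not a cut vertex. No other vertex is a cut vertex either.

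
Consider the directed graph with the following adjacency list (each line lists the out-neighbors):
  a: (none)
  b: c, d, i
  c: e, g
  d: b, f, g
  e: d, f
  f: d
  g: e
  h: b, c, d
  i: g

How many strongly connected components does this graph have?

{b, c, d, e, f, g, i} are all mutually reachable — one SCC of size 7.
{h} is an SCC by itself.
{a} is an SCC by itself.
That gives 3 strongly connected components.

3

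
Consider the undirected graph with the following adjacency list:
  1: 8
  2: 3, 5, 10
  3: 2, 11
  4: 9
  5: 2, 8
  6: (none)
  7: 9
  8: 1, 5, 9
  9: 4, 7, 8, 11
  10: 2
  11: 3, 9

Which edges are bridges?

The edges on the cycle 3-11-9-8-5-2-3 are not bridges since each lies on that cycle.
But removing 1-8 disconnects 1 from 8; removing 7-9 disconnects 7 from 9; removing 2-10 disconnects 2 from 10; removing 9-4 disconnects 9 from 4 — these are bridges.

1-8, 10-2, 4-9, 7-9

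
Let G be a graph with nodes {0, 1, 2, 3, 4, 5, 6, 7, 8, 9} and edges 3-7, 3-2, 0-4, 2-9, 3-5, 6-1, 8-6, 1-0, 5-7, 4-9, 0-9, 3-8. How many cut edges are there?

The edges on the cycle 3-5-7-3 are not bridges since each lies on that cycle.
Every edge lies on some cycle, so there are no bridges.

0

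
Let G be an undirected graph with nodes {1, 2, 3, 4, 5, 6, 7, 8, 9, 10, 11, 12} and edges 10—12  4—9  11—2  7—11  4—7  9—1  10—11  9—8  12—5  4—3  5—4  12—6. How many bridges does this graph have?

The edges on the cycle 10-12-5-4-7-11-10 are not bridges since each lies on that cycle.
But removing 9—8 disconnects 9 from 8; removing 4—3 disconnects 4 from 3; removing 9—1 disconnects 9 from 1; removing 9—4 disconnects 9 from 4 — these are bridges.
In total 6 edges are bridges.

6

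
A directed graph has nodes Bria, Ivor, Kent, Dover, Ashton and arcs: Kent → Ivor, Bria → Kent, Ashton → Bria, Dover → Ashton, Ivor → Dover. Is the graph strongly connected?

From Dover we can reach every vertex (Bria, Ivor, Kent, Dover, Ashton), and every vertex can reach Dover (Bria, Ivor, Kent, Dover, Ashton). So the whole graph is one strongly connected component.

Yes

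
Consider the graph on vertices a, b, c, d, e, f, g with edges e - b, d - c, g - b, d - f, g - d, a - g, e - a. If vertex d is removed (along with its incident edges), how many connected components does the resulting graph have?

3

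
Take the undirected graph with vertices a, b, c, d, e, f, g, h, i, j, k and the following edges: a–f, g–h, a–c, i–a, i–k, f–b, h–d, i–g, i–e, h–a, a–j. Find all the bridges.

a-c, a-f, a-j, b-f, d-h, e-i, i-k

The edges on the cycle i-g-h-a-i are not bridges since each lies on that cycle.
But removing a–c disconnects a from c; removing a–f disconnects a from f; removing h–d disconnects h from d; removing i–e disconnects i from e — these are bridges.
In total 7 edges are bridges.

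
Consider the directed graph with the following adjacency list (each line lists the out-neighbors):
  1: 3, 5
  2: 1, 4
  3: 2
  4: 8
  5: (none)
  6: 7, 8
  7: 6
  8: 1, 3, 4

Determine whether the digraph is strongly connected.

There is no directed path from 3 to 7, so the graph is not strongly connected.

No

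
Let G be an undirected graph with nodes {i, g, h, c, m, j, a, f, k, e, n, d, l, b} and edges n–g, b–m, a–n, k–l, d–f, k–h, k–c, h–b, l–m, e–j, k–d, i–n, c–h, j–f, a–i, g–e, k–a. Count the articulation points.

Removing k increases the component count from 1 to 2, so k is a cut vertex.
By contrast removing d leaves 1 component; it is not a cut vertex. No other vertex is a cut vertex either.

1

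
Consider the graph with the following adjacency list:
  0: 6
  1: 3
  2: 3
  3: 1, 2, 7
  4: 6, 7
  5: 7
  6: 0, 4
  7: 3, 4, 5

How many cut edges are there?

7

removing 5-7 disconnects 5 from 7; removing 6-4 disconnects 6 from 4; removing 6-0 disconnects 6 from 0; removing 3-7 disconnects 3 from 7 — these are bridges.
In total 7 edges are bridges.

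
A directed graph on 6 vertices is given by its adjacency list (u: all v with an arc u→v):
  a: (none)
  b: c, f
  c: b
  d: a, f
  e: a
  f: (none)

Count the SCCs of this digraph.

{b, c} are all mutually reachable — one SCC of size 2.
{d} is an SCC by itself.
{f} is an SCC by itself.
{a} is an SCC by itself.
{e} is an SCC by itself.
That gives 5 strongly connected components.

5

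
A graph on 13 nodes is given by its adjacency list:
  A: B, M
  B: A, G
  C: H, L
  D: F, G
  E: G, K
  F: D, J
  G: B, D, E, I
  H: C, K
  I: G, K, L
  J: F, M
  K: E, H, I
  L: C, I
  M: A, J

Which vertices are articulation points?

G

Removing G increases the component count from 1 to 2, so G is a cut vertex.
By contrast removing C leaves 1 component; it is not a cut vertex. No other vertex is a cut vertex either.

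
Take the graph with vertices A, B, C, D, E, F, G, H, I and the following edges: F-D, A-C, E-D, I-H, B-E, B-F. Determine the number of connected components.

4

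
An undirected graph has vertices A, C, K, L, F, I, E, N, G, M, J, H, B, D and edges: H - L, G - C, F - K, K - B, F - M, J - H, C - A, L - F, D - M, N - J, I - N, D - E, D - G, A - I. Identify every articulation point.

D, F, K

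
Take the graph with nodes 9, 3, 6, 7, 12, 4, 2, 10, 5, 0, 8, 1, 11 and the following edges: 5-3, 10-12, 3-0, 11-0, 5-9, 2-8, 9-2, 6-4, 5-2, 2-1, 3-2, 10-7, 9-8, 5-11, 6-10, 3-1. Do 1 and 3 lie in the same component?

Yes

From 1 we can reach 0, 1, 2, 3, 5, 8, 9, 11, which includes 3.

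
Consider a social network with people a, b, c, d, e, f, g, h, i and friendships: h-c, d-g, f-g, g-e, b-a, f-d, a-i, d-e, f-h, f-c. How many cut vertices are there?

2

Removing a increases the component count from 2 to 3, so a is a cut vertex.
Removing f increases the component count from 2 to 3, so f is a cut vertex.
By contrast removing b leaves 2 components; it is not a cut vertex. No other vertex is a cut vertex either.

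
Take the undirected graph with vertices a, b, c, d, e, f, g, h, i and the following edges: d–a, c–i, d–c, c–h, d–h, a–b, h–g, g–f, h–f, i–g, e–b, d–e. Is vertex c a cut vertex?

No

Deleting c leaves 1 component (was 1) (its neighbors d, h, i remain connected to each other), so c is not a cut vertex.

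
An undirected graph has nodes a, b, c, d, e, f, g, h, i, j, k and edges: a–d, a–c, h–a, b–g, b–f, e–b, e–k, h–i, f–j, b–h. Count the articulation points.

5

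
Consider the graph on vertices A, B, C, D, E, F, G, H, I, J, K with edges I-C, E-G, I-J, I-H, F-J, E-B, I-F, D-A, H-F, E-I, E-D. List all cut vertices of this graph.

D, E, I

Removing D increases the component count from 2 to 3, so D is a cut vertex.
Removing E increases the component count from 2 to 5, so E is a cut vertex.
Removing I increases the component count from 2 to 4, so I is a cut vertex.
By contrast removing B leaves 2 components; it is not a cut vertex. No other vertex is a cut vertex either.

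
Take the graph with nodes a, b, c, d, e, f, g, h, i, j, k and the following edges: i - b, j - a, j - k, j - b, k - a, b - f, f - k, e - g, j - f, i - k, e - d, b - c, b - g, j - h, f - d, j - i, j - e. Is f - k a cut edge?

No

After removing f - k, the path f-j-k still connects them, so the edge is not a bridge.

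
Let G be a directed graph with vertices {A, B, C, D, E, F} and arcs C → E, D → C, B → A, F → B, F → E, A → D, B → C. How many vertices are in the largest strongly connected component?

{A} is an SCC by itself.
{B} is an SCC by itself.
{E} is an SCC by itself.
{D} is an SCC by itself.
{F} is an SCC by itself.
(and 1 more singleton SCC)
The largest has 1 vertex.

1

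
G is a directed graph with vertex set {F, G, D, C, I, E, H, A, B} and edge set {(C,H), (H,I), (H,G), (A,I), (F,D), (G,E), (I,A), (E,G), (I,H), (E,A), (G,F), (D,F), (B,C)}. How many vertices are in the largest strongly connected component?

5

{A, E, G, H, I} are all mutually reachable — one SCC of size 5.
{D, F} are all mutually reachable — one SCC of size 2.
{B} is an SCC by itself.
{C} is an SCC by itself.
The largest has 5 vertices.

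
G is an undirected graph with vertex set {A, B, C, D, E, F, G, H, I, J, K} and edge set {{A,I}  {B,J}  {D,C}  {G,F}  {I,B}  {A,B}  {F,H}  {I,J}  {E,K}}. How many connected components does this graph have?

Starting from C we can reach C, D. That is one component of size 2.
Starting from E we can reach E, K. That is one component of size 2.
Starting from F we can reach F, G, H. That is one component of size 3.
Starting from A we can reach A, B, I, J. That is one component of size 4.
Total: 4 components.

4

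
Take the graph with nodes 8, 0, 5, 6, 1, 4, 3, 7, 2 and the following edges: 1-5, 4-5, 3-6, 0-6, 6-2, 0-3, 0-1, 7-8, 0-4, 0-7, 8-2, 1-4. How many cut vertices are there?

Removing 0 increases the component count from 1 to 2, so 0 is a cut vertex.
By contrast removing 1 leaves 1 component; it is not a cut vertex. No other vertex is a cut vertex either.

1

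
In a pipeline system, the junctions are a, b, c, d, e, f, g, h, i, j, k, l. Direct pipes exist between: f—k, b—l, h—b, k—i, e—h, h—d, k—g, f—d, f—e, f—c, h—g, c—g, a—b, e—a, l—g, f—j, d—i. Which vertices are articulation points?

f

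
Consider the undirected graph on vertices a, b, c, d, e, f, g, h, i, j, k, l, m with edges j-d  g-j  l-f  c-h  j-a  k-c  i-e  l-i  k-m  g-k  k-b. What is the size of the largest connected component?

9

Starting from e we can reach e, f, i, l. That is one component of size 4.
Starting from a we can reach a, b, c, d, g, h, j, k, m. That is one component of size 9.
The largest has 9 vertices.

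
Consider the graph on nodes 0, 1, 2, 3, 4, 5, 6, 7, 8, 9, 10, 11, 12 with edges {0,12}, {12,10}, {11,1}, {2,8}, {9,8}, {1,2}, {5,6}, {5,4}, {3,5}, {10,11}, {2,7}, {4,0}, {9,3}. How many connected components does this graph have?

Starting from 0 we can reach 0, 1, 2, 3, 4, 5, 6, 7, 8, 9, 10, 11, 12. That is one component of size 13.
Total: 1 component.

1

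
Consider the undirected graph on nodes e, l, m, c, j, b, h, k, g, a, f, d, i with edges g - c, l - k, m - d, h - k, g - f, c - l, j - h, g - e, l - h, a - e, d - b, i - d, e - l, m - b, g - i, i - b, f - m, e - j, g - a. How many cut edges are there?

0

The edges on the cycle m-d-b-m are not bridges since each lies on that cycle.
Every edge lies on some cycle, so there are no bridges.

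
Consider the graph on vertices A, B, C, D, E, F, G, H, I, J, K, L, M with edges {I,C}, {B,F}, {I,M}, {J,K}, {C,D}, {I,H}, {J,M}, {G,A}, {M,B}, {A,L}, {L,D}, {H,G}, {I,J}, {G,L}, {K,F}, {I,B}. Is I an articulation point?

Yes

Deleting I raises the number of components from 2 to 3, so I is a cut vertex.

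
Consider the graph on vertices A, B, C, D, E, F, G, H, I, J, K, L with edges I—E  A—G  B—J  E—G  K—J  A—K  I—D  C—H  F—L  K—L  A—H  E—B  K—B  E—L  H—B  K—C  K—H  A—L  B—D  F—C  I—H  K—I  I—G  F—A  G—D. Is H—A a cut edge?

No

After removing H—A, the path H-K-A still connects them, so the edge is not a bridge.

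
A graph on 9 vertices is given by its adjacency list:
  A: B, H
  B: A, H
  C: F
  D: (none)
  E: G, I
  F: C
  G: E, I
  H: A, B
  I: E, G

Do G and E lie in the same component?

Yes

From G we can reach E, G, I, which includes E.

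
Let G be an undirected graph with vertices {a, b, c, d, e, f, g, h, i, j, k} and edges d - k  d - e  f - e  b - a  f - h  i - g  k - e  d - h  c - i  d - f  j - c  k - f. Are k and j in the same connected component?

No

The component containing k is {d, e, f, h, k}, and j is not in it.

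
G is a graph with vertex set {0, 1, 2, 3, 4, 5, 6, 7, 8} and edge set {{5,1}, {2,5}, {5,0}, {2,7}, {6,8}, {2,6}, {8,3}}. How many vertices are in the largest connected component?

4 is isolated — a component by itself.
Starting from 0 we can reach 0, 1, 2, 3, 5, 6, 7, 8. That is one component of size 8.
The largest has 8 vertices.

8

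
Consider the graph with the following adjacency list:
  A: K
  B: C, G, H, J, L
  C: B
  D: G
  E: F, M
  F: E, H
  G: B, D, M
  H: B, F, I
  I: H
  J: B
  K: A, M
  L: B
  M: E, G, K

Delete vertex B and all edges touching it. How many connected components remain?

With B gone, the remaining components are: {C}; {J}; {L}; {A, D, E, F, G, H, I, K, M}.
That is 4 components.

4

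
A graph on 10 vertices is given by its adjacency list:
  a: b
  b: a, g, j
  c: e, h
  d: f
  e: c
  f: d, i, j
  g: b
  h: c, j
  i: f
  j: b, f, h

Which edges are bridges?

a-b, b-g, b-j, c-e, c-h, d-f, f-i, f-j, h-j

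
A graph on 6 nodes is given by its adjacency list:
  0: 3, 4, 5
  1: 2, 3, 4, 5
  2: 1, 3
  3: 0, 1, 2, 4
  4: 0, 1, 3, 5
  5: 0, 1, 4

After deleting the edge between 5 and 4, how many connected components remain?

5 and 4 are still connected via 5-1-4, so the component count stays at 1.

1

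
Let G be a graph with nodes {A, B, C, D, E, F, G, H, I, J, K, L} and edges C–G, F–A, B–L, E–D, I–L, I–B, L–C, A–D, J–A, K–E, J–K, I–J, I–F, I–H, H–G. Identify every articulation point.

Removing I increases the component count from 1 to 2, so I is a cut vertex.
By contrast removing L leaves 1 component; it is not a cut vertex. No other vertex is a cut vertex either.

I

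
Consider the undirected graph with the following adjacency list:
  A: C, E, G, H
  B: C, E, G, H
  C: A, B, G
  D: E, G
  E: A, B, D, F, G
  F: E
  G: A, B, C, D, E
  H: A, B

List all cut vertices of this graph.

E

Removing E increases the component count from 1 to 2, so E is a cut vertex.
By contrast removing A leaves 1 component; it is not a cut vertex. No other vertex is a cut vertex either.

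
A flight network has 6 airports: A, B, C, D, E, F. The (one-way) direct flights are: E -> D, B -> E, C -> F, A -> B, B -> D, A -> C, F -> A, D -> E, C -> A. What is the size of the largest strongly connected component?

3

{A, C, F} are all mutually reachable — one SCC of size 3.
{D, E} are all mutually reachable — one SCC of size 2.
{B} is an SCC by itself.
The largest has 3 vertices.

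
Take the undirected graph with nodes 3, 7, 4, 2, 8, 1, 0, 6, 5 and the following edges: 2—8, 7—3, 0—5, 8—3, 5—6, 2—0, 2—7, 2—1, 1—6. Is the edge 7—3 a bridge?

No

After removing 7—3, the path 7-2-8-3 still connects them, so the edge is not a bridge.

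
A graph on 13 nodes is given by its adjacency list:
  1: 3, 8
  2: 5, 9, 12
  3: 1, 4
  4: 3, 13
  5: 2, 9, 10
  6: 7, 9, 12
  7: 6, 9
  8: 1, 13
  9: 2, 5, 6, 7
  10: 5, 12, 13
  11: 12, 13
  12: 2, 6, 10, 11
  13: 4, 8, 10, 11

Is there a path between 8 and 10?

Yes

From 8 we can reach 1, 2, 3, 4, 5, 6, 7, 8, 9, 10, 11, 12, 13, which includes 10.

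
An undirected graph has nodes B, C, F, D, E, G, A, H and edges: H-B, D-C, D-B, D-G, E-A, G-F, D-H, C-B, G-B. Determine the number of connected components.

2

Starting from A we can reach A, E. That is one component of size 2.
Starting from B we can reach B, C, D, F, G, H. That is one component of size 6.
Total: 2 components.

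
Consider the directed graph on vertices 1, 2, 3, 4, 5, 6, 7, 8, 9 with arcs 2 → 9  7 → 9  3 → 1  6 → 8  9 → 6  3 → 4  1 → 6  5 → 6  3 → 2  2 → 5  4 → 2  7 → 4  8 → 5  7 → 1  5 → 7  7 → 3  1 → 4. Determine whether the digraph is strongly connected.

From 6 we can reach every vertex (1, 2, 3, 4, 5, 6, 7, 8, 9), and every vertex can reach 6 (1, 2, 3, 4, 5, 6, 7, 8, 9). So the whole graph is one strongly connected component.

Yes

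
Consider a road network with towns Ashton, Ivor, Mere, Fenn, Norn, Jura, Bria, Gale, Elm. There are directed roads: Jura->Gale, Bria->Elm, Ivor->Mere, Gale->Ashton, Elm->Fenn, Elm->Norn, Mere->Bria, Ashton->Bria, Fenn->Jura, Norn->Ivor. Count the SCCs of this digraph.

1

{Elm, Bria, Fenn, Gale, Ivor, Jura, Mere, Norn, Ashton} are all mutually reachable — one SCC of size 9.
That gives 1 strongly connected component.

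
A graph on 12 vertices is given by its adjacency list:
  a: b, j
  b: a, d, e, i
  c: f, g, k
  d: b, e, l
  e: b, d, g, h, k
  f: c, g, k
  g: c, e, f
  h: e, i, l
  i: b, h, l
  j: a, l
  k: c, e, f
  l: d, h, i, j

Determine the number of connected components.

Starting from a we can reach a, b, c, d, e, f, g, h, i, j, k, l. That is one component of size 12.
Total: 1 component.

1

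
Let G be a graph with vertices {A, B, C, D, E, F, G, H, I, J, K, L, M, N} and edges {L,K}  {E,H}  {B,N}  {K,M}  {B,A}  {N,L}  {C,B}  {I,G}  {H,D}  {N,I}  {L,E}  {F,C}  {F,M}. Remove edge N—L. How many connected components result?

2

N and L are still connected via N-B-C-F-M-K-L, so the component count stays at 2.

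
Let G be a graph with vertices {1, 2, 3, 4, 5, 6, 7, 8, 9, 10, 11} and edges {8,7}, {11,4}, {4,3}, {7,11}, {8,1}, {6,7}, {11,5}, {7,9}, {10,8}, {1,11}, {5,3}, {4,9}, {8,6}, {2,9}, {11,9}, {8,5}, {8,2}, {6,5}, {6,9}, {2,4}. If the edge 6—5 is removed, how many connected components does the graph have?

6 and 5 are still connected via 6-8-5, so the component count stays at 1.

1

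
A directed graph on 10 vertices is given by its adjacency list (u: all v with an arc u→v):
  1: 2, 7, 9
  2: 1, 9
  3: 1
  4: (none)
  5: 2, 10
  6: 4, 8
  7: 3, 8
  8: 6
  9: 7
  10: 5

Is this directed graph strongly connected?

There is no directed path from 9 to 5, so the graph is not strongly connected.

No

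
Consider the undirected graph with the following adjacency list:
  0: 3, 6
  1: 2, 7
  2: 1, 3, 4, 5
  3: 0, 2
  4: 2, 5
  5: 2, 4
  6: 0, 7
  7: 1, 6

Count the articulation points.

1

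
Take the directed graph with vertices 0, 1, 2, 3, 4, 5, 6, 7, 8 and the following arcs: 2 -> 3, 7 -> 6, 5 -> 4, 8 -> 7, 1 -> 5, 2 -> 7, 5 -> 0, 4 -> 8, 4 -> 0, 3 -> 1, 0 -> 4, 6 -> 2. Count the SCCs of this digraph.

1

{0, 1, 2, 3, 4, 5, 6, 7, 8} are all mutually reachable — one SCC of size 9.
That gives 1 strongly connected component.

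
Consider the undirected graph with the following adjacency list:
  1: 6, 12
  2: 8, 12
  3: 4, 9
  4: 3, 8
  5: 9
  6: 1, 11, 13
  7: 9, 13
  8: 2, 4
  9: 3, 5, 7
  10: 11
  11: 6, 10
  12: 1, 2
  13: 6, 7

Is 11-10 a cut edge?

Removing 11-10 leaves no path between 11 and 10: the component count goes from 1 to 2. So it is a bridge.

Yes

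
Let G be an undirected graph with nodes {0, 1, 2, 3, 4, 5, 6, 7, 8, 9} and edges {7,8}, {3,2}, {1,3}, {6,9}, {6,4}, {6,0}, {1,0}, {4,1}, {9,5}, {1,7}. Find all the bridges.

The edges on the cycle 6-4-1-0-6 are not bridges since each lies on that cycle.
But removing 1-7 disconnects 1 from 7; removing 7-8 disconnects 7 from 8; removing 6-9 disconnects 6 from 9; removing 1-3 disconnects 1 from 3 — these are bridges.
In total 6 edges are bridges.

1-3, 1-7, 2-3, 5-9, 6-9, 7-8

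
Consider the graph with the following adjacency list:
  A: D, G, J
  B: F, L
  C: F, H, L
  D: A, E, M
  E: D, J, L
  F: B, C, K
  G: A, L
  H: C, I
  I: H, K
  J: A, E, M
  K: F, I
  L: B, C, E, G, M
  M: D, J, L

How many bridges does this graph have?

0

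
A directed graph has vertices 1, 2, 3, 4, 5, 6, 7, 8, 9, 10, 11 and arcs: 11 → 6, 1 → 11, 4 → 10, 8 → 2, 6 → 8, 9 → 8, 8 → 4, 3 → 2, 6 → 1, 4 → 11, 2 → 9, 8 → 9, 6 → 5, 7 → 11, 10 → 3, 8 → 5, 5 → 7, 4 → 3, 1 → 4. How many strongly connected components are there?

{1, 2, 3, 4, 5, 6, 7, 8, 9, 10, 11} are all mutually reachable — one SCC of size 11.
That gives 1 strongly connected component.

1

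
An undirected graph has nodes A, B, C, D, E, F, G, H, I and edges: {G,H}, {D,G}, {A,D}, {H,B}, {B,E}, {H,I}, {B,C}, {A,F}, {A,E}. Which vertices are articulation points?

A, B, H

Removing A increases the component count from 1 to 2, so A is a cut vertex.
Removing B increases the component count from 1 to 2, so B is a cut vertex.
Removing H increases the component count from 1 to 2, so H is a cut vertex.
By contrast removing D leaves 1 component; it is not a cut vertex. No other vertex is a cut vertex either.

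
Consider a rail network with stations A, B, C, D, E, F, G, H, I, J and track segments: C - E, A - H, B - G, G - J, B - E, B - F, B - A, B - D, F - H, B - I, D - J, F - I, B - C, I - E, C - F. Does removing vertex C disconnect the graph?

Deleting C leaves 1 component (was 1) (its neighbors B, E, F remain connected to each other), so C is not a cut vertex.

No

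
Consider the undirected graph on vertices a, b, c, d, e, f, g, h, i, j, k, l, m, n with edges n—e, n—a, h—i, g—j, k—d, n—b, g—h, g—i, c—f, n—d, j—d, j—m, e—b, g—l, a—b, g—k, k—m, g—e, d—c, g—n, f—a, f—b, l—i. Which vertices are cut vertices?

g

Removing g increases the component count from 1 to 2, so g is a cut vertex.
By contrast removing h leaves 1 component; it is not a cut vertex. No other vertex is a cut vertex either.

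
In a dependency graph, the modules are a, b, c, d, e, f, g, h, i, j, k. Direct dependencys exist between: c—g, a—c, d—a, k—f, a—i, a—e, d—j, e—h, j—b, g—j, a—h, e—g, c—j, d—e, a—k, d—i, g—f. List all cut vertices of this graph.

Removing j increases the component count from 1 to 2, so j is a cut vertex.
By contrast removing a leaves 1 component; it is not a cut vertex. No other vertex is a cut vertex either.

j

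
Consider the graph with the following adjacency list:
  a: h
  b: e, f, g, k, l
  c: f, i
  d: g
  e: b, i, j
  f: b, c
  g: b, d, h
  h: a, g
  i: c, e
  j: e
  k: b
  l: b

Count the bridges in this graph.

7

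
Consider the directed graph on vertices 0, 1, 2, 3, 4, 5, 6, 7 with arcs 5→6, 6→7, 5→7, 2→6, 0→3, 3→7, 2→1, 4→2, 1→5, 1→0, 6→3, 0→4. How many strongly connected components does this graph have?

{0, 1, 2, 4} are all mutually reachable — one SCC of size 4.
{6} is an SCC by itself.
{3} is an SCC by itself.
{7} is an SCC by itself.
{5} is an SCC by itself.
That gives 5 strongly connected components.

5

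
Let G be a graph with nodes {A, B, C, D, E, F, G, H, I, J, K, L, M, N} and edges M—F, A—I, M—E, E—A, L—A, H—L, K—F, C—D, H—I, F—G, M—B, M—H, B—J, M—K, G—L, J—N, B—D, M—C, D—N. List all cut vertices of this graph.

Removing M increases the component count from 1 to 2, so M is a cut vertex.
By contrast removing G leaves 1 component; it is not a cut vertex. No other vertex is a cut vertex either.

M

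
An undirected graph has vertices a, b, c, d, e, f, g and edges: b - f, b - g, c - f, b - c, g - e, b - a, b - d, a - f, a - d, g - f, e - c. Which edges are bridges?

none

The edges on the cycle b-g-e-c-b are not bridges since each lies on that cycle.
Every edge lies on some cycle, so there are no bridges.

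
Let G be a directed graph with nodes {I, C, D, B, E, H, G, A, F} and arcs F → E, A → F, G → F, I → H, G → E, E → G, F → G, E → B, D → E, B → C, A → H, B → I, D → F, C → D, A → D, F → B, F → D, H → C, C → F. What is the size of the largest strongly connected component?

8

{B, C, D, E, F, G, H, I} are all mutually reachable — one SCC of size 8.
{A} is an SCC by itself.
The largest has 8 vertices.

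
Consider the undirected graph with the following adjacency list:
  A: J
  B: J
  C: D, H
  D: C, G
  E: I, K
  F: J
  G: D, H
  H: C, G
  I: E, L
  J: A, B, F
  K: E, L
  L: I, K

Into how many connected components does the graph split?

Starting from C we can reach C, D, G, H. That is one component of size 4.
Starting from E we can reach E, I, K, L. That is one component of size 4.
Starting from A we can reach A, B, F, J. That is one component of size 4.
Total: 3 components.

3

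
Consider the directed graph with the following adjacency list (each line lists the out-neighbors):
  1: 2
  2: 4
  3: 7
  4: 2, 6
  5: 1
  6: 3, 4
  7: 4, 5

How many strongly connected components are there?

{1, 2, 3, 4, 5, 6, 7} are all mutually reachable — one SCC of size 7.
That gives 1 strongly connected component.

1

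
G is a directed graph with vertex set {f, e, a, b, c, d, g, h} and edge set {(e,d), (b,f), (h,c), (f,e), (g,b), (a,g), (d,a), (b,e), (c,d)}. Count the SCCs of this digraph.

3

{a, b, d, e, f, g} are all mutually reachable — one SCC of size 6.
{h} is an SCC by itself.
{c} is an SCC by itself.
That gives 3 strongly connected components.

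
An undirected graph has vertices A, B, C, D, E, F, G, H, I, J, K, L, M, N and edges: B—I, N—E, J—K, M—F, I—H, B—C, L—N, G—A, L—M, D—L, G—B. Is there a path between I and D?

No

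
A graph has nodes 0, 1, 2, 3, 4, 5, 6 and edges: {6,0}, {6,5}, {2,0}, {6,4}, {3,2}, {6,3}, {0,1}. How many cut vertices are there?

2

Removing 0 increases the component count from 1 to 2, so 0 is a cut vertex.
Removing 6 increases the component count from 1 to 3, so 6 is a cut vertex.
By contrast removing 2 leaves 1 component; it is not a cut vertex. No other vertex is a cut vertex either.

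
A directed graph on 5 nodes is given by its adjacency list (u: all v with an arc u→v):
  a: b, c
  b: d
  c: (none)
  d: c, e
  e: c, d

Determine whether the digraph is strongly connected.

There is no directed path from e to b, so the graph is not strongly connected.

No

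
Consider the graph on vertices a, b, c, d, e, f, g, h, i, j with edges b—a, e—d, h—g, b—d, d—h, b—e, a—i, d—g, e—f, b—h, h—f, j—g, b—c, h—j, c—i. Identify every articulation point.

Removing b increases the component count from 1 to 2, so b is a cut vertex.
By contrast removing d leaves 1 component; it is not a cut vertex. No other vertex is a cut vertex either.

b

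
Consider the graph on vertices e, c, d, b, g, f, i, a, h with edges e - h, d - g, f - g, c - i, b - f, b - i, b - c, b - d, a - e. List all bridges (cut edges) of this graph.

The edges on the cycle b-c-i-b are not bridges since each lies on that cycle.
But removing a - e disconnects a from e; removing h - e disconnects h from e — these are bridges.

a-e, e-h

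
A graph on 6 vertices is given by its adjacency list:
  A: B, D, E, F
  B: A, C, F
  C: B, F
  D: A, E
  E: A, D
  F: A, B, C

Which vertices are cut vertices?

A

Removing A increases the component count from 1 to 2, so A is a cut vertex.
By contrast removing C leaves 1 component; it is not a cut vertex. No other vertex is a cut vertex either.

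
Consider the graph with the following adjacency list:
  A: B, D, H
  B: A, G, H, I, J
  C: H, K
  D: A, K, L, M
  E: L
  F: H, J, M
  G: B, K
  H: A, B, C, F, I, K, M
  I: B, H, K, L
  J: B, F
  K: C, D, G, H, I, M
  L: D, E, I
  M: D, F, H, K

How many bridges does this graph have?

The edges on the cycle I-K-C-H-I are not bridges since each lies on that cycle.
But removing E-L disconnects E from L — this is a bridge.

1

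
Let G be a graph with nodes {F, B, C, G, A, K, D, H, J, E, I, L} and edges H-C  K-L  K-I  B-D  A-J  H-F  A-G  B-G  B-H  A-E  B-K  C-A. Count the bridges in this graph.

7

The edges on the cycle B-H-C-A-G-B are not bridges since each lies on that cycle.
But removing H-F disconnects H from F; removing A-J disconnects A from J; removing E-A disconnects E from A; removing B-K disconnects B from K — these are bridges.
In total 7 edges are bridges.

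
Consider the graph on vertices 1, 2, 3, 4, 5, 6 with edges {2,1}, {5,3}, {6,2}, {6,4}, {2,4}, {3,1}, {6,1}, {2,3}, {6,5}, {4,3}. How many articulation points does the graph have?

0

Removing 4, for instance, still leaves 1 component. No single vertex removal increases the component count — the graph has no articulation points.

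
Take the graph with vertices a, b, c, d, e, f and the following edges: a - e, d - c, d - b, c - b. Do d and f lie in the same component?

The component containing d is {b, c, d}, and f is not in it.

No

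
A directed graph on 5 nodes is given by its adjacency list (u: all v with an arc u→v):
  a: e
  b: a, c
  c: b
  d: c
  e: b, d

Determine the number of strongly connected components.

{a, b, c, d, e} are all mutually reachable — one SCC of size 5.
That gives 1 strongly connected component.

1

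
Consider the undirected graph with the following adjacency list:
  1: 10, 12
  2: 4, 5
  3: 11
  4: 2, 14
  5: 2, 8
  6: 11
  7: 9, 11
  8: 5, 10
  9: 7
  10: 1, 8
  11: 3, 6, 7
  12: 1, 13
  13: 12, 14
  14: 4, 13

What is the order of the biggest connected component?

9

Starting from 3 we can reach 3, 6, 7, 9, 11. That is one component of size 5.
Starting from 1 we can reach 1, 2, 4, 5, 8, 10, 12, 13, 14. That is one component of size 9.
The largest has 9 vertices.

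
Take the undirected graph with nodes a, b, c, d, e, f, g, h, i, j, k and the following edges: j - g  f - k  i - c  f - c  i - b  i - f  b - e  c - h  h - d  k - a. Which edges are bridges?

The edges on the cycle i-f-c-i are not bridges since each lies on that cycle.
But removing h - d disconnects h from d; removing j - g disconnects j from g; removing i - b disconnects i from b; removing e - b disconnects e from b — these are bridges.
In total 7 edges are bridges.

a-k, b-e, b-i, c-h, d-h, f-k, g-j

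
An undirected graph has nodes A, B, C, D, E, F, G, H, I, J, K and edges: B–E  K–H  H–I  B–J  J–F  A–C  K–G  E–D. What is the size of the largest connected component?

Starting from A we can reach A, C. That is one component of size 2.
Starting from G we can reach G, H, I, K. That is one component of size 4.
Starting from B we can reach B, D, E, F, J. That is one component of size 5.
The largest has 5 vertices.

5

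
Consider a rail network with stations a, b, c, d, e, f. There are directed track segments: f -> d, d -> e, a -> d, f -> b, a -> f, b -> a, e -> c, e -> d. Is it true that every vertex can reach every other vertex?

No

There is no directed path from c to d, so the graph is not strongly connected.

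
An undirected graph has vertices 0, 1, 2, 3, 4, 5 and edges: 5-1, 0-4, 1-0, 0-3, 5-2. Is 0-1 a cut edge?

Yes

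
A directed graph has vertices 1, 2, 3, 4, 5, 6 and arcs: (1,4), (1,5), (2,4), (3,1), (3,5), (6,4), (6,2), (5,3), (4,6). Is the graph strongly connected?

There is no directed path from 2 to 3, so the graph is not strongly connected.

No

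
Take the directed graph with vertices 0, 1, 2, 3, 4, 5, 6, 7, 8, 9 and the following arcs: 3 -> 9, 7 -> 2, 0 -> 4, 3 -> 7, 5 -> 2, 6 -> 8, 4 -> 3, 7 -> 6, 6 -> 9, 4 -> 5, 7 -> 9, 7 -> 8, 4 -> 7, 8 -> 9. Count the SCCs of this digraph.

10

{0} is an SCC by itself.
{6} is an SCC by itself.
{2} is an SCC by itself.
{9} is an SCC by itself.
{8} is an SCC by itself.
(and 5 more singleton SCCs)
That gives 10 strongly connected components.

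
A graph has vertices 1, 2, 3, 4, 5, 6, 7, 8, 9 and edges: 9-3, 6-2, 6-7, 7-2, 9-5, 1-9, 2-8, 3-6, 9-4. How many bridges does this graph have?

6

The edges on the cycle 6-7-2-6 are not bridges since each lies on that cycle.
But removing 9-5 disconnects 9 from 5; removing 4-9 disconnects 4 from 9; removing 9-1 disconnects 9 from 1; removing 8-2 disconnects 8 from 2 — these are bridges.
In total 6 edges are bridges.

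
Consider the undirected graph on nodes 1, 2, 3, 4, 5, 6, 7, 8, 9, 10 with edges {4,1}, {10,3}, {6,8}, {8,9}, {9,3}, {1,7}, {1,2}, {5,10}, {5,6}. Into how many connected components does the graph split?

2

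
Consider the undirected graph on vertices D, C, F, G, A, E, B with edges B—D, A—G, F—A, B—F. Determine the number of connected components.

3

E is isolated — a component by itself.
C is isolated — a component by itself.
Starting from A we can reach A, B, D, F, G. That is one component of size 5.
Total: 3 components.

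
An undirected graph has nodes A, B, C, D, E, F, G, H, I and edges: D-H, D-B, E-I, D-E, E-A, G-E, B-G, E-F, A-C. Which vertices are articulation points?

Removing A increases the component count from 1 to 2, so A is a cut vertex.
Removing D increases the component count from 1 to 2, so D is a cut vertex.
Removing E increases the component count from 1 to 4, so E is a cut vertex.
By contrast removing B leaves 1 component; it is not a cut vertex. No other vertex is a cut vertex either.

A, D, E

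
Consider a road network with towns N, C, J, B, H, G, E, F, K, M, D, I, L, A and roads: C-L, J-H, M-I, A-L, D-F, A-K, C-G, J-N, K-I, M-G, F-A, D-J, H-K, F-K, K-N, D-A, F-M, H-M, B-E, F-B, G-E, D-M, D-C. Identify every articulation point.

Removing H, for instance, still leaves 1 component. No single vertex removal increases the component count — the graph has no articulation points.

none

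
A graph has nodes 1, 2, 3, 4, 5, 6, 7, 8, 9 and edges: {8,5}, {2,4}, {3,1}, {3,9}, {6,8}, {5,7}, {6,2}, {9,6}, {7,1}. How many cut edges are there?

The edges on the cycle 3-9-6-8-5-7-1-3 are not bridges since each lies on that cycle.
But removing 6-2 disconnects 6 from 2; removing 4-2 disconnects 4 from 2 — these are bridges.
That makes 2 bridges.

2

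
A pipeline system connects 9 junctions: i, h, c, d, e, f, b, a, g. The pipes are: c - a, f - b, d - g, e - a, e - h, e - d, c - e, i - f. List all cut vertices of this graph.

d, e, f

Removing d increases the component count from 2 to 3, so d is a cut vertex.
Removing e increases the component count from 2 to 4, so e is a cut vertex.
Removing f increases the component count from 2 to 3, so f is a cut vertex.
By contrast removing h leaves 2 components; it is not a cut vertex. No other vertex is a cut vertex either.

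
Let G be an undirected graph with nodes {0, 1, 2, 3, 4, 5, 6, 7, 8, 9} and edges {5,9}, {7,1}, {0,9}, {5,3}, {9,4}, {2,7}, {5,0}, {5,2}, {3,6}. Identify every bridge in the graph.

1-7, 2-5, 2-7, 3-5, 3-6, 4-9

The edges on the cycle 5-0-9-5 are not bridges since each lies on that cycle.
But removing 4–9 disconnects 4 from 9; removing 5–3 disconnects 5 from 3; removing 2–7 disconnects 2 from 7; removing 3–6 disconnects 3 from 6 — these are bridges.
In total 6 edges are bridges.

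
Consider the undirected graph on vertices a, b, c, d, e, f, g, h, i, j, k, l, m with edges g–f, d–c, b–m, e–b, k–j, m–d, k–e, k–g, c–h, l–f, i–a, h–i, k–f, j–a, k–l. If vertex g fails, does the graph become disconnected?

Deleting g leaves 1 component (was 1) (its neighbors f, k remain connected to each other), so g is not a cut vertex.

No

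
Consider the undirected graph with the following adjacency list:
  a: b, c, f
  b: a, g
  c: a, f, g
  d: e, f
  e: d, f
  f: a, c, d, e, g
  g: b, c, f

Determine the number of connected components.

1

Starting from a we can reach a, b, c, d, e, f, g. That is one component of size 7.
Total: 1 component.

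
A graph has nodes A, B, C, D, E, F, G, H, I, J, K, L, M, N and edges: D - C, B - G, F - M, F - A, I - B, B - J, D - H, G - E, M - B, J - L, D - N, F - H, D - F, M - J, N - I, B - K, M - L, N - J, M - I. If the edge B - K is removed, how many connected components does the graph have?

Before removal there is 1 component.
B - K is a bridge — removing it separates B's side from K's side.
After removal: 2 components.

2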